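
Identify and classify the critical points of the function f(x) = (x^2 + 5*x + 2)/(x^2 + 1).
f'(x) = (-5*x^2 - 2*x + 5)/(x^4 + 2*x^2 + 1)

Solve f'(x) = 0:
  f'(x) = -(5*x^2 + 2*x - 5)/(x^2 + 1)^2; the denominator is positive wherever f is defined, so f'(x) = 0 ⇔ -5*x^2 - 2*x + 5 = 0.
  5*x^2 + 2*x - 5 = 0 has no rational roots; quadratic formula: x = (-2 ± √104)/10.
  ⇒ x = -sqrt(26)/5 - 1/5 ≈ -1.2198, -1/5 + sqrt(26)/5 ≈ 0.8198

f''(x) = 2*(5*x^3 + 3*x^2 - 15*x - 1)/(x^6 + 3*x^4 + 3*x^2 + 1)
Second-derivative test at each critical point:
  f''(-1.2198) = 1.6476 > 0 → local minimum
  f''(0.8198) = -3.6476 < 0 → local maximum

Critical points: x = -sqrt(26)/5 - 1/5 ≈ -1.2198 (local minimum); x = -1/5 + sqrt(26)/5 ≈ 0.8198 (local maximum)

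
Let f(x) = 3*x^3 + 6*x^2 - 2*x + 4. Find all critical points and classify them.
f'(x) = 9*x^2 + 12*x - 2

Solve f'(x) = 0:
  9*x^2 + 12*x - 2 = 0 has no rational roots; quadratic formula: x = (-12 ± √216)/18.
  ⇒ x = -sqrt(6)/3 - 2/3 ≈ -1.4832, -2/3 + sqrt(6)/3 ≈ 0.1498

f''(x) = 18*x + 12
Second-derivative test at each critical point:
  f''(-1.4832) = -14.6969 < 0 → local maximum
  f''(0.1498) = 14.6969 > 0 → local minimum

Critical points: x = -sqrt(6)/3 - 2/3 ≈ -1.4832 (local maximum); x = -2/3 + sqrt(6)/3 ≈ 0.1498 (local minimum)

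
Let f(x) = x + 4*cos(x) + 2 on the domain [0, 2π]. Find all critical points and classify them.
f'(x) = 1 - 4*sin(x)

Solve f'(x) = 0 on [0, 2π]:
  f'(x) = 0 ⇔ sin(x) = 1/4, i.e. x = arcsin(1/4) + 2nπ or x = π − arcsin(1/4) + 2nπ; keep the solutions lying in [0, 2π].
  ⇒ x = asin(1/4) ≈ 0.2527, pi - asin(1/4) ≈ 2.8889

f''(x) = -4*cos(x)
Second-derivative test at each critical point:
  f''(0.2527) = -3.8730 < 0 → local maximum
  f''(2.8889) = 3.8730 > 0 → local minimum

Critical points: x = asin(1/4) ≈ 0.2527 (local maximum); x = pi - asin(1/4) ≈ 2.8889 (local minimum)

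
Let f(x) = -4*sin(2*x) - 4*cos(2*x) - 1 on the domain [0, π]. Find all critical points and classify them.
f'(x) = -8*sqrt(2)*cos(2*x + pi/4)

Solve f'(x) = 0 on [0, π]:
  f'(x) = 0 ⇔ -4*cos(2*x) = -4*sin(2*x) ⇔ tan(2*x) = 1, i.e. 2*x = arctan(1) + nπ; keep the solutions lying in [0, π].
  ⇒ x = pi/8 ≈ 0.3927, 5*pi/8 ≈ 1.9635

f''(x) = 16*sqrt(2)*sin(2*x + pi/4)
Second-derivative test at each critical point:
  f''(0.3927) = 22.6274 > 0 → local minimum
  f''(1.9635) = -22.6274 < 0 → local maximum

Critical points: x = pi/8 ≈ 0.3927 (local minimum); x = 5*pi/8 ≈ 1.9635 (local maximum)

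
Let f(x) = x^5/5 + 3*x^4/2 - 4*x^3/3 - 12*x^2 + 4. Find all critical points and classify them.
f'(x) = x*(x^3 + 6*x^2 - 4*x - 24)

Solve f'(x) = 0:
  Factor: x^4 + 6*x^3 - 4*x^2 - 24*x = x*(x - 2)*(x + 2)*(x + 6) = 0.
  ⇒ x = -6, -2, 0, 2

f''(x) = 4*x^3 + 18*x^2 - 8*x - 24
Second-derivative test at each critical point:
  f''(-6) = -192 < 0 → local maximum
  f''(-2) = 32 > 0 → local minimum
  f''(0) = -24 < 0 → local maximum
  f''(2) = 64 > 0 → local minimum

Critical points: x = -6 (local maximum); x = -2 (local minimum); x = 0 (local maximum); x = 2 (local minimum)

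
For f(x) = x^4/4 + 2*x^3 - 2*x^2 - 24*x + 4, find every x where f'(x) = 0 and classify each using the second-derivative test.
f'(x) = x^3 + 6*x^2 - 4*x - 24

Solve f'(x) = 0:
  Factor: x^3 + 6*x^2 - 4*x - 24 = (x - 2)*(x + 2)*(x + 6) = 0.
  ⇒ x = -6, -2, 2

f''(x) = 3*x^2 + 12*x - 4
Second-derivative test at each critical point:
  f''(-6) = 32 > 0 → local minimum
  f''(-2) = -16 < 0 → local maximum
  f''(2) = 32 > 0 → local minimum

Critical points: x = -6 (local minimum); x = -2 (local maximum); x = 2 (local minimum)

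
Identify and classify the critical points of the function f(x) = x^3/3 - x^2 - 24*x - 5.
f'(x) = x^2 - 2*x - 24

Solve f'(x) = 0:
  Factor: x^2 - 2*x - 24 = (x - 6)*(x + 4) = 0.
  ⇒ x = -4, 6

f''(x) = 2*x - 2
Second-derivative test at each critical point:
  f''(-4) = -10 < 0 → local maximum
  f''(6) = 10 > 0 → local minimum

Critical points: x = -4 (local maximum); x = 6 (local minimum)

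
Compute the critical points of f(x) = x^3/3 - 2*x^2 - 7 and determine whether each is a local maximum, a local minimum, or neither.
f'(x) = x*(x - 4)

Solve f'(x) = 0:
  Factor: x^2 - 4*x = x*(x - 4) = 0.
  ⇒ x = 0, 4

f''(x) = 2*x - 4
Second-derivative test at each critical point:
  f''(0) = -4 < 0 → local maximum
  f''(4) = 4 > 0 → local minimum

Critical points: x = 0 (local maximum); x = 4 (local minimum)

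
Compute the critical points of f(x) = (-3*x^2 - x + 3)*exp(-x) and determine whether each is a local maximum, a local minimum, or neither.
f'(x) = (3*x^2 - 5*x - 4)*exp(-x)

Solve f'(x) = 0:
  f'(x) = (3*x^2 - 5*x - 4)·exp(-x) and exp(-x) > 0 for every x, so f'(x) = 0 ⇔ 3*x^2 - 5*x - 4 = 0.
  3*x^2 - 5*x - 4 = 0 has no rational roots; quadratic formula: x = (5 ± √73)/6.
  ⇒ x = 5/6 - sqrt(73)/6 ≈ -0.5907, 5/6 + sqrt(73)/6 ≈ 2.2573

f''(x) = (-3*x^2 + 11*x - 1)*exp(-x)
Second-derivative test at each critical point:
  f''(-0.5907) = -15.4236 < 0 → local maximum
  f''(2.2573) = 0.8940 > 0 → local minimum

Critical points: x = 5/6 - sqrt(73)/6 ≈ -0.5907 (local maximum); x = 5/6 + sqrt(73)/6 ≈ 2.2573 (local minimum)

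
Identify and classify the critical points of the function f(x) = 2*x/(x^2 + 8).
f'(x) = 2*(8 - x^2)/(x^4 + 16*x^2 + 64)

Solve f'(x) = 0:
  f'(x) = -2*(x^2 - 8)/(x^2 + 8)^2; the denominator is positive wherever f is defined, so f'(x) = 0 ⇔ 16 - 2*x^2 = 0.
  Factor: 16 - 2*x^2 = -2*(x^2 - 8); x^2 - 8 = 0 has no rational roots; quadratic formula: x = (0 ± √32)/2.
  ⇒ x = -2*sqrt(2) ≈ -2.8284, 2*sqrt(2) ≈ 2.8284

f''(x) = 4*x*(x^2 - 24)/(x^2 + 8)^3
Second-derivative test at each critical point:
  f''(-2.8284) = 0.0442 > 0 → local minimum
  f''(2.8284) = -0.0442 < 0 → local maximum

Critical points: x = -2*sqrt(2) ≈ -2.8284 (local minimum); x = 2*sqrt(2) ≈ 2.8284 (local maximum)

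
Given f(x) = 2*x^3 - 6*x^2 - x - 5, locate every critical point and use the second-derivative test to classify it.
f'(x) = 6*x^2 - 12*x - 1

Solve f'(x) = 0:
  6*x^2 - 12*x - 1 = 0 has no rational roots; quadratic formula: x = (12 ± √168)/12.
  ⇒ x = 1 - sqrt(42)/6 ≈ -0.0801, 1 + sqrt(42)/6 ≈ 2.0801

f''(x) = 12*x - 12
Second-derivative test at each critical point:
  f''(-0.0801) = -12.9615 < 0 → local maximum
  f''(2.0801) = 12.9615 > 0 → local minimum

Critical points: x = 1 - sqrt(42)/6 ≈ -0.0801 (local maximum); x = 1 + sqrt(42)/6 ≈ 2.0801 (local minimum)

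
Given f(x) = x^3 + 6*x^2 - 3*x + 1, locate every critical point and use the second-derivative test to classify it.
f'(x) = 3*x^2 + 12*x - 3

Solve f'(x) = 0:
  Factor: 3*x^2 + 12*x - 3 = 3*(x^2 + 4*x - 1); x^2 + 4*x - 1 = 0 has no rational roots; quadratic formula: x = (-4 ± √20)/2.
  ⇒ x = -sqrt(5) - 2 ≈ -4.2361, -2 + sqrt(5) ≈ 0.2361

f''(x) = 6*x + 12
Second-derivative test at each critical point:
  f''(-4.2361) = -13.4164 < 0 → local maximum
  f''(0.2361) = 13.4164 > 0 → local minimum

Critical points: x = -sqrt(5) - 2 ≈ -4.2361 (local maximum); x = -2 + sqrt(5) ≈ 0.2361 (local minimum)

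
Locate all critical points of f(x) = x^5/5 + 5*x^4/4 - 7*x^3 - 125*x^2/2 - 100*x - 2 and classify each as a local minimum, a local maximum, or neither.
f'(x) = x^4 + 5*x^3 - 21*x^2 - 125*x - 100

Solve f'(x) = 0:
  Factor: x^4 + 5*x^3 - 21*x^2 - 125*x - 100 = (x - 5)*(x + 1)*(x + 4)*(x + 5) = 0.
  ⇒ x = -5, -4, -1, 5

f''(x) = 4*x^3 + 15*x^2 - 42*x - 125
Second-derivative test at each critical point:
  f''(-5) = -40 < 0 → local maximum
  f''(-4) = 27 > 0 → local minimum
  f''(-1) = -72 < 0 → local maximum
  f''(5) = 540 > 0 → local minimum

Critical points: x = -5 (local maximum); x = -4 (local minimum); x = -1 (local maximum); x = 5 (local minimum)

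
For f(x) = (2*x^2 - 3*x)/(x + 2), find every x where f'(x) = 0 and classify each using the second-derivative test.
f'(x) = 2*(x^2 + 4*x - 3)/(x^2 + 4*x + 4)

Solve f'(x) = 0:
  f'(x) = 2*(x^2 + 4*x - 3)/(x + 2)^2; the denominator is positive wherever f is defined, so f'(x) = 0 ⇔ 2*x^2 + 8*x - 6 = 0.
  Factor: 2*x^2 + 8*x - 6 = 2*(x^2 + 4*x - 3); x^2 + 4*x - 3 = 0 has no rational roots; quadratic formula: x = (-4 ± √28)/2.
  ⇒ x = -sqrt(7) - 2 ≈ -4.6458, -2 + sqrt(7) ≈ 0.6458

f''(x) = 28/(x^3 + 6*x^2 + 12*x + 8)
Second-derivative test at each critical point:
  f''(-4.6458) = -1.5119 < 0 → local maximum
  f''(0.6458) = 1.5119 > 0 → local minimum

Critical points: x = -sqrt(7) - 2 ≈ -4.6458 (local maximum); x = -2 + sqrt(7) ≈ 0.6458 (local minimum)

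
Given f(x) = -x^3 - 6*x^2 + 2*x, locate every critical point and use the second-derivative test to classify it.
f'(x) = -3*x^2 - 12*x + 2

Solve f'(x) = 0:
  3*x^2 + 12*x - 2 = 0 has no rational roots; quadratic formula: x = (-12 ± √168)/6.
  ⇒ x = -sqrt(42)/3 - 2 ≈ -4.1602, -2 + sqrt(42)/3 ≈ 0.1602

f''(x) = -6*x - 12
Second-derivative test at each critical point:
  f''(-4.1602) = 12.9615 > 0 → local minimum
  f''(0.1602) = -12.9615 < 0 → local maximum

Critical points: x = -sqrt(42)/3 - 2 ≈ -4.1602 (local minimum); x = -2 + sqrt(42)/3 ≈ 0.1602 (local maximum)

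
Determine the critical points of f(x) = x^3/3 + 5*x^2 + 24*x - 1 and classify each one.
f'(x) = x^2 + 10*x + 24

Solve f'(x) = 0:
  Factor: x^2 + 10*x + 24 = (x + 4)*(x + 6) = 0.
  ⇒ x = -6, -4

f''(x) = 2*x + 10
Second-derivative test at each critical point:
  f''(-6) = -2 < 0 → local maximum
  f''(-4) = 2 > 0 → local minimum

Critical points: x = -6 (local maximum); x = -4 (local minimum)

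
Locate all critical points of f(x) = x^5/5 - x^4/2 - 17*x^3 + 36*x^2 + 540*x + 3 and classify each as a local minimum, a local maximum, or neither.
f'(x) = x^4 - 2*x^3 - 51*x^2 + 72*x + 540

Solve f'(x) = 0:
  Factor: x^4 - 2*x^3 - 51*x^2 + 72*x + 540 = (x - 6)*(x - 5)*(x + 3)*(x + 6) = 0.
  ⇒ x = -6, -3, 5, 6

f''(x) = 4*x^3 - 6*x^2 - 102*x + 72
Second-derivative test at each critical point:
  f''(-6) = -396 < 0 → local maximum
  f''(-3) = 216 > 0 → local minimum
  f''(5) = -88 < 0 → local maximum
  f''(6) = 108 > 0 → local minimum

Critical points: x = -6 (local maximum); x = -3 (local minimum); x = 5 (local maximum); x = 6 (local minimum)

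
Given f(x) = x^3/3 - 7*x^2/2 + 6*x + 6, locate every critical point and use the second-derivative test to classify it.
f'(x) = x^2 - 7*x + 6

Solve f'(x) = 0:
  Factor: x^2 - 7*x + 6 = (x - 6)*(x - 1) = 0.
  ⇒ x = 1, 6

f''(x) = 2*x - 7
Second-derivative test at each critical point:
  f''(1) = -5 < 0 → local maximum
  f''(6) = 5 > 0 → local minimum

Critical points: x = 1 (local maximum); x = 6 (local minimum)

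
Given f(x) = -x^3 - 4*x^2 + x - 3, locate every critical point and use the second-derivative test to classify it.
f'(x) = -3*x^2 - 8*x + 1

Solve f'(x) = 0:
  3*x^2 + 8*x - 1 = 0 has no rational roots; quadratic formula: x = (-8 ± √76)/6.
  ⇒ x = -sqrt(19)/3 - 4/3 ≈ -2.7863, -4/3 + sqrt(19)/3 ≈ 0.1196

f''(x) = -6*x - 8
Second-derivative test at each critical point:
  f''(-2.7863) = 8.7178 > 0 → local minimum
  f''(0.1196) = -8.7178 < 0 → local maximum

Critical points: x = -sqrt(19)/3 - 4/3 ≈ -2.7863 (local minimum); x = -4/3 + sqrt(19)/3 ≈ 0.1196 (local maximum)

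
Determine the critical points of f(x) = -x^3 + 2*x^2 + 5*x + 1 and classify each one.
f'(x) = -3*x^2 + 4*x + 5

Solve f'(x) = 0:
  3*x^2 - 4*x - 5 = 0 has no rational roots; quadratic formula: x = (4 ± √76)/6.
  ⇒ x = 2/3 - sqrt(19)/3 ≈ -0.7863, 2/3 + sqrt(19)/3 ≈ 2.1196

f''(x) = 4 - 6*x
Second-derivative test at each critical point:
  f''(-0.7863) = 8.7178 > 0 → local minimum
  f''(2.1196) = -8.7178 < 0 → local maximum

Critical points: x = 2/3 - sqrt(19)/3 ≈ -0.7863 (local minimum); x = 2/3 + sqrt(19)/3 ≈ 2.1196 (local maximum)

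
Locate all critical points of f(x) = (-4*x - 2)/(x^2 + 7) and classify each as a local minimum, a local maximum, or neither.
f'(x) = 4*(x^2 + x - 7)/(x^4 + 14*x^2 + 49)

Solve f'(x) = 0:
  f'(x) = 4*(x^2 + x - 7)/(x^2 + 7)^2; the denominator is positive wherever f is defined, so f'(x) = 0 ⇔ 4*x^2 + 4*x - 28 = 0.
  Factor: 4*x^2 + 4*x - 28 = 4*(x^2 + x - 7); x^2 + x - 7 = 0 has no rational roots; quadratic formula: x = (-1 ± √29)/2.
  ⇒ x = -sqrt(29)/2 - 1/2 ≈ -3.1926, -1/2 + sqrt(29)/2 ≈ 2.1926

f''(x) = 4*(-4*x^2*(2*x + 1) + (6*x + 1)*(x^2 + 7))/(x^2 + 7)^3
Second-derivative test at each critical point:
  f''(-3.1926) = -0.0729 < 0 → local maximum
  f''(2.1926) = 0.1545 > 0 → local minimum

Critical points: x = -sqrt(29)/2 - 1/2 ≈ -3.1926 (local maximum); x = -1/2 + sqrt(29)/2 ≈ 2.1926 (local minimum)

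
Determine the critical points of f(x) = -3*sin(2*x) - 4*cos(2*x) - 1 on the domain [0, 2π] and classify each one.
f'(x) = 8*sin(2*x) - 6*cos(2*x)

Solve f'(x) = 0 on [0, 2π]:
  f'(x) = 0 ⇔ -3*cos(2*x) = -4*sin(2*x) ⇔ tan(2*x) = 3/4, i.e. 2*x = arctan(3/4) + nπ; keep the solutions lying in [0, 2π].
  ⇒ x = atan(3/4)/2 ≈ 0.3218, atan(3/4)/2 + pi/2 ≈ 1.8925, atan(3/4)/2 + pi ≈ 3.4633, atan(3/4)/2 + 3*pi/2 ≈ 5.0341

f''(x) = 12*sin(2*x) + 16*cos(2*x)
Second-derivative test at each critical point:
  f''(0.3218) = 20 > 0 → local minimum
  f''(1.8925) = -20 < 0 → local maximum
  f''(3.4633) = 20 > 0 → local minimum
  f''(5.0341) = -20 < 0 → local maximum

Critical points: x = atan(3/4)/2 ≈ 0.3218 (local minimum); x = atan(3/4)/2 + pi/2 ≈ 1.8925 (local maximum); x = atan(3/4)/2 + pi ≈ 3.4633 (local minimum); x = atan(3/4)/2 + 3*pi/2 ≈ 5.0341 (local maximum)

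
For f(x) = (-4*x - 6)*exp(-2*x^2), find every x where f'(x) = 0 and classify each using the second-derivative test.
f'(x) = 4*(2*x*(2*x + 3) - 1)*exp(-2*x^2)

Solve f'(x) = 0:
  f'(x) = (16*x^2 + 24*x - 4)·exp(-2*x^2) and exp(-2*x^2) > 0 for every x, so f'(x) = 0 ⇔ 16*x^2 + 24*x - 4 = 0.
  Factor: 16*x^2 + 24*x - 4 = 4*(4*x^2 + 6*x - 1); 4*x^2 + 6*x - 1 = 0 has no rational roots; quadratic formula: x = (-6 ± √52)/8.
  ⇒ x = -sqrt(13)/4 - 3/4 ≈ -1.6514, -3/4 + sqrt(13)/4 ≈ 0.1514

f''(x) = 8*(-8*x^3 - 12*x^2 + 6*x + 3)*exp(-2*x^2)
Second-derivative test at each critical point:
  f''(-1.6514) = -0.1234 < 0 → local maximum
  f''(0.1514) = 27.5521 > 0 → local minimum

Critical points: x = -sqrt(13)/4 - 3/4 ≈ -1.6514 (local maximum); x = -3/4 + sqrt(13)/4 ≈ 0.1514 (local minimum)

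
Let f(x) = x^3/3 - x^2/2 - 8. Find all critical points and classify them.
f'(x) = x*(x - 1)

Solve f'(x) = 0:
  Factor: x^2 - x = x*(x - 1) = 0.
  ⇒ x = 0, 1

f''(x) = 2*x - 1
Second-derivative test at each critical point:
  f''(0) = -1 < 0 → local maximum
  f''(1) = 1 > 0 → local minimum

Critical points: x = 0 (local maximum); x = 1 (local minimum)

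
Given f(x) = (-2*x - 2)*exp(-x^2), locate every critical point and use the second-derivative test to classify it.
f'(x) = 2*(2*x*(x + 1) - 1)*exp(-x^2)

Solve f'(x) = 0:
  f'(x) = (4*x^2 + 4*x - 2)·exp(-x^2) and exp(-x^2) > 0 for every x, so f'(x) = 0 ⇔ 4*x^2 + 4*x - 2 = 0.
  Factor: 4*x^2 + 4*x - 2 = 2*(2*x^2 + 2*x - 1); 2*x^2 + 2*x - 1 = 0 has no rational roots; quadratic formula: x = (-2 ± √12)/4.
  ⇒ x = -sqrt(3)/2 - 1/2 ≈ -1.3660, -1/2 + sqrt(3)/2 ≈ 0.3660

f''(x) = 4*(-2*x^2*(x + 1) + 3*x + 1)*exp(-x^2)
Second-derivative test at each critical point:
  f''(-1.3660) = -1.0721 < 0 → local maximum
  f''(0.3660) = 6.0595 > 0 → local minimum

Critical points: x = -sqrt(3)/2 - 1/2 ≈ -1.3660 (local maximum); x = -1/2 + sqrt(3)/2 ≈ 0.3660 (local minimum)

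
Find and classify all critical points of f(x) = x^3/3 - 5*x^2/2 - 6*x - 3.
f'(x) = x^2 - 5*x - 6

Solve f'(x) = 0:
  Factor: x^2 - 5*x - 6 = (x - 6)*(x + 1) = 0.
  ⇒ x = -1, 6

f''(x) = 2*x - 5
Second-derivative test at each critical point:
  f''(-1) = -7 < 0 → local maximum
  f''(6) = 7 > 0 → local minimum

Critical points: x = -1 (local maximum); x = 6 (local minimum)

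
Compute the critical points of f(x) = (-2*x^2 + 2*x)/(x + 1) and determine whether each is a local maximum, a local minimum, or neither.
f'(x) = 2*(-x^2 - 2*x + 1)/(x^2 + 2*x + 1)

Solve f'(x) = 0:
  f'(x) = -2*(x^2 + 2*x - 1)/(x + 1)^2; the denominator is positive wherever f is defined, so f'(x) = 0 ⇔ -2*x^2 - 4*x + 2 = 0.
  Factor: -2*x^2 - 4*x + 2 = -2*(x^2 + 2*x - 1); x^2 + 2*x - 1 = 0 has no rational roots; quadratic formula: x = (-2 ± √8)/2.
  ⇒ x = -sqrt(2) - 1 ≈ -2.4142, -1 + sqrt(2) ≈ 0.4142

f''(x) = -8/(x^3 + 3*x^2 + 3*x + 1)
Second-derivative test at each critical point:
  f''(-2.4142) = 2.8284 > 0 → local minimum
  f''(0.4142) = -2.8284 < 0 → local maximum

Critical points: x = -sqrt(2) - 1 ≈ -2.4142 (local minimum); x = -1 + sqrt(2) ≈ 0.4142 (local maximum)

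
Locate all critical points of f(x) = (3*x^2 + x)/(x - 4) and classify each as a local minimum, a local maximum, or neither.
f'(x) = (3*x^2 - 24*x - 4)/(x^2 - 8*x + 16)

Solve f'(x) = 0:
  f'(x) = (3*x^2 - 24*x - 4)/(x - 4)^2; the denominator is positive wherever f is defined, so f'(x) = 0 ⇔ 3*x^2 - 24*x - 4 = 0.
  3*x^2 - 24*x - 4 = 0 has no rational roots; quadratic formula: x = (24 ± √624)/6.
  ⇒ x = 4 - 2*sqrt(39)/3 ≈ -0.1633, 4 + 2*sqrt(39)/3 ≈ 8.1633

f''(x) = 104/(x^3 - 12*x^2 + 48*x - 64)
Second-derivative test at each critical point:
  f''(-0.1633) = -1.4412 < 0 → local maximum
  f''(8.1633) = 1.4412 > 0 → local minimum

Critical points: x = 4 - 2*sqrt(39)/3 ≈ -0.1633 (local maximum); x = 4 + 2*sqrt(39)/3 ≈ 8.1633 (local minimum)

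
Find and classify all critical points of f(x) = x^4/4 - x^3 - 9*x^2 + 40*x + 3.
f'(x) = x^3 - 3*x^2 - 18*x + 40

Solve f'(x) = 0:
  Factor: x^3 - 3*x^2 - 18*x + 40 = (x - 5)*(x - 2)*(x + 4) = 0.
  ⇒ x = -4, 2, 5

f''(x) = 3*x^2 - 6*x - 18
Second-derivative test at each critical point:
  f''(-4) = 54 > 0 → local minimum
  f''(2) = -18 < 0 → local maximum
  f''(5) = 27 > 0 → local minimum

Critical points: x = -4 (local minimum); x = 2 (local maximum); x = 5 (local minimum)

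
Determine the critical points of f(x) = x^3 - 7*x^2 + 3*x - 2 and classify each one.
f'(x) = 3*x^2 - 14*x + 3

Solve f'(x) = 0:
  3*x^2 - 14*x + 3 = 0 has no rational roots; quadratic formula: x = (14 ± √160)/6.
  ⇒ x = 7/3 - 2*sqrt(10)/3 ≈ 0.2251, 2*sqrt(10)/3 + 7/3 ≈ 4.4415

f''(x) = 6*x - 14
Second-derivative test at each critical point:
  f''(0.2251) = -12.6491 < 0 → local maximum
  f''(4.4415) = 12.6491 > 0 → local minimum

Critical points: x = 7/3 - 2*sqrt(10)/3 ≈ 0.2251 (local maximum); x = 2*sqrt(10)/3 + 7/3 ≈ 4.4415 (local minimum)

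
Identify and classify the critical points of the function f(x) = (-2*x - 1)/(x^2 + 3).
f'(x) = 2*(x^2 + x - 3)/(x^4 + 6*x^2 + 9)

Solve f'(x) = 0:
  f'(x) = 2*(x^2 + x - 3)/(x^2 + 3)^2; the denominator is positive wherever f is defined, so f'(x) = 0 ⇔ 2*x^2 + 2*x - 6 = 0.
  Factor: 2*x^2 + 2*x - 6 = 2*(x^2 + x - 3); x^2 + x - 3 = 0 has no rational roots; quadratic formula: x = (-1 ± √13)/2.
  ⇒ x = -sqrt(13)/2 - 1/2 ≈ -2.3028, -1/2 + sqrt(13)/2 ≈ 1.3028

f''(x) = 2*(-4*x^2*(2*x + 1) + (6*x + 1)*(x^2 + 3))/(x^2 + 3)^3
Second-derivative test at each critical point:
  f''(-2.3028) = -0.1046 < 0 → local maximum
  f''(1.3028) = 0.3268 > 0 → local minimum

Critical points: x = -sqrt(13)/2 - 1/2 ≈ -2.3028 (local maximum); x = -1/2 + sqrt(13)/2 ≈ 1.3028 (local minimum)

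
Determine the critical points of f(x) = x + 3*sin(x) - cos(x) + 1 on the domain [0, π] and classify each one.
f'(x) = sin(x) + 3*cos(x) + 1

Solve f'(x) = 0 on [0, π]:
  f'(x) = 0 ⇔ sin(x) + 3*cos(x) = -1. Write the left side as R·cos(x + φ) with R = √(3² + (-1)²) = sqrt(10), cos φ = 3*sqrt(10)/10, sin φ = -sqrt(10)/10; then cos(x + φ) = -sqrt(10)/10. Solve for x and keep the solutions lying in [0, π].
  ⇒ x = pi - atan(4/3) ≈ 2.2143

f''(x) = -3*sin(x) + cos(x)
Second-derivative test at each critical point:
  f''(2.2143) = -3 < 0 → local maximum

Critical points: x = pi - atan(4/3) ≈ 2.2143 (local maximum)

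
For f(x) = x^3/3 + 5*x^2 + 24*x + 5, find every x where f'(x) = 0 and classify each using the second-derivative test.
f'(x) = x^2 + 10*x + 24

Solve f'(x) = 0:
  Factor: x^2 + 10*x + 24 = (x + 4)*(x + 6) = 0.
  ⇒ x = -6, -4

f''(x) = 2*x + 10
Second-derivative test at each critical point:
  f''(-6) = -2 < 0 → local maximum
  f''(-4) = 2 > 0 → local minimum

Critical points: x = -6 (local maximum); x = -4 (local minimum)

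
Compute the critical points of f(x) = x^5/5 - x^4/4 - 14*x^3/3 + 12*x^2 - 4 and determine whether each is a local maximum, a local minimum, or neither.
f'(x) = x*(x^3 - x^2 - 14*x + 24)

Solve f'(x) = 0:
  Factor: x^4 - x^3 - 14*x^2 + 24*x = x*(x - 3)*(x - 2)*(x + 4) = 0.
  ⇒ x = -4, 0, 2, 3

f''(x) = 4*x^3 - 3*x^2 - 28*x + 24
Second-derivative test at each critical point:
  f''(-4) = -168 < 0 → local maximum
  f''(0) = 24 > 0 → local minimum
  f''(2) = -12 < 0 → local maximum
  f''(3) = 21 > 0 → local minimum

Critical points: x = -4 (local maximum); x = 0 (local minimum); x = 2 (local maximum); x = 3 (local minimum)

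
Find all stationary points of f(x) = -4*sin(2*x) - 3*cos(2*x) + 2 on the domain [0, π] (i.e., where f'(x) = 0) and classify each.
f'(x) = 6*sin(2*x) - 8*cos(2*x)

Solve f'(x) = 0 on [0, π]:
  f'(x) = 0 ⇔ -4*cos(2*x) = -3*sin(2*x) ⇔ tan(2*x) = 4/3, i.e. 2*x = arctan(4/3) + nπ; keep the solutions lying in [0, π].
  ⇒ x = atan(4/3)/2 ≈ 0.4636, atan(4/3)/2 + pi/2 ≈ 2.0344

f''(x) = 16*sin(2*x) + 12*cos(2*x)
Second-derivative test at each critical point:
  f''(0.4636) = 20 > 0 → local minimum
  f''(2.0344) = -20 < 0 → local maximum

Critical points: x = atan(4/3)/2 ≈ 0.4636 (local minimum); x = atan(4/3)/2 + pi/2 ≈ 2.0344 (local maximum)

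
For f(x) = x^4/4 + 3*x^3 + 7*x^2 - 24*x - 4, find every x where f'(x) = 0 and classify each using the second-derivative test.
f'(x) = x^3 + 9*x^2 + 14*x - 24

Solve f'(x) = 0:
  Factor: x^3 + 9*x^2 + 14*x - 24 = (x - 1)*(x + 4)*(x + 6) = 0.
  ⇒ x = -6, -4, 1

f''(x) = 3*x^2 + 18*x + 14
Second-derivative test at each critical point:
  f''(-6) = 14 > 0 → local minimum
  f''(-4) = -10 < 0 → local maximum
  f''(1) = 35 > 0 → local minimum

Critical points: x = -6 (local minimum); x = -4 (local maximum); x = 1 (local minimum)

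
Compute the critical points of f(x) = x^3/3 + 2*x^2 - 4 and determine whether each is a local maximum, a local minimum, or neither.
f'(x) = x*(x + 4)

Solve f'(x) = 0:
  Factor: x^2 + 4*x = x*(x + 4) = 0.
  ⇒ x = -4, 0

f''(x) = 2*x + 4
Second-derivative test at each critical point:
  f''(-4) = -4 < 0 → local maximum
  f''(0) = 4 > 0 → local minimum

Critical points: x = -4 (local maximum); x = 0 (local minimum)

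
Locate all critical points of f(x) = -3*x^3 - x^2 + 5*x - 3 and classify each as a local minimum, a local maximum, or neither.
f'(x) = -9*x^2 - 2*x + 5

Solve f'(x) = 0:
  9*x^2 + 2*x - 5 = 0 has no rational roots; quadratic formula: x = (-2 ± √184)/18.
  ⇒ x = -sqrt(46)/9 - 1/9 ≈ -0.8647, -1/9 + sqrt(46)/9 ≈ 0.6425

f''(x) = -18*x - 2
Second-derivative test at each critical point:
  f''(-0.8647) = 13.5647 > 0 → local minimum
  f''(0.6425) = -13.5647 < 0 → local maximum

Critical points: x = -sqrt(46)/9 - 1/9 ≈ -0.8647 (local minimum); x = -1/9 + sqrt(46)/9 ≈ 0.6425 (local maximum)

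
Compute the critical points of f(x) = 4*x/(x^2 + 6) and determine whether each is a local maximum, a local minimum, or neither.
f'(x) = 4*(6 - x^2)/(x^4 + 12*x^2 + 36)

Solve f'(x) = 0:
  f'(x) = -4*(x^2 - 6)/(x^2 + 6)^2; the denominator is positive wherever f is defined, so f'(x) = 0 ⇔ 24 - 4*x^2 = 0.
  Factor: 24 - 4*x^2 = -4*(x^2 - 6); x^2 - 6 = 0 has no rational roots; quadratic formula: x = (0 ± √24)/2.
  ⇒ x = -sqrt(6) ≈ -2.4495, sqrt(6) ≈ 2.4495

f''(x) = 8*x*(x^2 - 18)/(x^2 + 6)^3
Second-derivative test at each critical point:
  f''(-2.4495) = 0.1361 > 0 → local minimum
  f''(2.4495) = -0.1361 < 0 → local maximum

Critical points: x = -sqrt(6) ≈ -2.4495 (local minimum); x = sqrt(6) ≈ 2.4495 (local maximum)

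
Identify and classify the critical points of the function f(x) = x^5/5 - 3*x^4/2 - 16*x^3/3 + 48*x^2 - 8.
f'(x) = x*(x^3 - 6*x^2 - 16*x + 96)

Solve f'(x) = 0:
  Factor: x^4 - 6*x^3 - 16*x^2 + 96*x = x*(x - 6)*(x - 4)*(x + 4) = 0.
  ⇒ x = -4, 0, 4, 6

f''(x) = 4*x^3 - 18*x^2 - 32*x + 96
Second-derivative test at each critical point:
  f''(-4) = -320 < 0 → local maximum
  f''(0) = 96 > 0 → local minimum
  f''(4) = -64 < 0 → local maximum
  f''(6) = 120 > 0 → local minimum

Critical points: x = -4 (local maximum); x = 0 (local minimum); x = 4 (local maximum); x = 6 (local minimum)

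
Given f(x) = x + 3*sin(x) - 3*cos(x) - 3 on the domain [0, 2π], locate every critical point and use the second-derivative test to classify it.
f'(x) = 3*sqrt(2)*sin(x + pi/4) + 1

Solve f'(x) = 0 on [0, 2π]:
  f'(x) = 0 ⇔ 3*sin(x) + 3*cos(x) = -1. Write the left side as R·cos(x + φ) with R = √(3² + (-3)²) = 3*sqrt(2), cos φ = sqrt(2)/2, sin φ = -sqrt(2)/2; then cos(x + φ) = -sqrt(2)/6. Solve for x and keep the solutions lying in [0, 2π].
  ⇒ x = atan((-1 + sqrt(17))/(-sqrt(17) - 1)) + pi ≈ 2.5941, atan((-sqrt(17) - 1)/(-1 + sqrt(17))) + 2*pi ≈ 5.2598

f''(x) = 3*sqrt(2)*cos(x + pi/4)
Second-derivative test at each critical point:
  f''(2.5941) = -4.1231 < 0 → local maximum
  f''(5.2598) = 4.1231 > 0 → local minimum

Critical points: x = atan((-1 + sqrt(17))/(-sqrt(17) - 1)) + pi ≈ 2.5941 (local maximum); x = atan((-sqrt(17) - 1)/(-1 + sqrt(17))) + 2*pi ≈ 5.2598 (local minimum)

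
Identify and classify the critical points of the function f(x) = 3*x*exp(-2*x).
f'(x) = 3*(1 - 2*x)*exp(-2*x)

Solve f'(x) = 0:
  f'(x) = (3 - 6*x)·exp(-2*x) and exp(-2*x) > 0 for every x, so f'(x) = 0 ⇔ 3 - 6*x = 0.
  Factor: 3 - 6*x = -3*(2*x - 1) = 0.
  ⇒ x = 1/2

f''(x) = 12*(x - 1)*exp(-2*x)
Second-derivative test at each critical point:
  f''(1/2) = -2.2073 < 0 → local maximum

Critical points: x = 1/2 (local maximum)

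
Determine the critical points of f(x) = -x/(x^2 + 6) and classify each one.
f'(x) = (x^2 - 6)/(x^2 + 6)^2

Solve f'(x) = 0:
  f'(x) = (x^2 - 6)/(x^2 + 6)^2; the denominator is positive wherever f is defined, so f'(x) = 0 ⇔ x^2 - 6 = 0.
  x^2 - 6 = 0 has no rational roots; quadratic formula: x = (0 ± √24)/2.
  ⇒ x = -sqrt(6) ≈ -2.4495, sqrt(6) ≈ 2.4495

f''(x) = 2*x*(18 - x^2)/(x^2 + 6)^3
Second-derivative test at each critical point:
  f''(-2.4495) = -0.0340 < 0 → local maximum
  f''(2.4495) = 0.0340 > 0 → local minimum

Critical points: x = -sqrt(6) ≈ -2.4495 (local maximum); x = sqrt(6) ≈ 2.4495 (local minimum)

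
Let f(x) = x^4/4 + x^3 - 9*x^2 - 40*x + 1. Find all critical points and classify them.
f'(x) = x^3 + 3*x^2 - 18*x - 40

Solve f'(x) = 0:
  Factor: x^3 + 3*x^2 - 18*x - 40 = (x - 4)*(x + 2)*(x + 5) = 0.
  ⇒ x = -5, -2, 4

f''(x) = 3*x^2 + 6*x - 18
Second-derivative test at each critical point:
  f''(-5) = 27 > 0 → local minimum
  f''(-2) = -18 < 0 → local maximum
  f''(4) = 54 > 0 → local minimum

Critical points: x = -5 (local minimum); x = -2 (local maximum); x = 4 (local minimum)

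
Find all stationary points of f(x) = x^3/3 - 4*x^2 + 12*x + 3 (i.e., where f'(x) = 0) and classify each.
f'(x) = x^2 - 8*x + 12

Solve f'(x) = 0:
  Factor: x^2 - 8*x + 12 = (x - 6)*(x - 2) = 0.
  ⇒ x = 2, 6

f''(x) = 2*x - 8
Second-derivative test at each critical point:
  f''(2) = -4 < 0 → local maximum
  f''(6) = 4 > 0 → local minimum

Critical points: x = 2 (local maximum); x = 6 (local minimum)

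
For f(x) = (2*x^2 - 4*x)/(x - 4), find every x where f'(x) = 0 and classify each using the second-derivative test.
f'(x) = 2*(x^2 - 8*x + 8)/(x^2 - 8*x + 16)

Solve f'(x) = 0:
  f'(x) = 2*(x^2 - 8*x + 8)/(x - 4)^2; the denominator is positive wherever f is defined, so f'(x) = 0 ⇔ 2*x^2 - 16*x + 16 = 0.
  Factor: 2*x^2 - 16*x + 16 = 2*(x^2 - 8*x + 8); x^2 - 8*x + 8 = 0 has no rational roots; quadratic formula: x = (8 ± √32)/2.
  ⇒ x = 4 - 2*sqrt(2) ≈ 1.1716, 2*sqrt(2) + 4 ≈ 6.8284

f''(x) = 32/(x^3 - 12*x^2 + 48*x - 64)
Second-derivative test at each critical point:
  f''(1.1716) = -1.4142 < 0 → local maximum
  f''(6.8284) = 1.4142 > 0 → local minimum

Critical points: x = 4 - 2*sqrt(2) ≈ 1.1716 (local maximum); x = 2*sqrt(2) + 4 ≈ 6.8284 (local minimum)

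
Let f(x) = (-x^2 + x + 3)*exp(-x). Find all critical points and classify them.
f'(x) = (x^2 - 3*x - 2)*exp(-x)

Solve f'(x) = 0:
  f'(x) = (x^2 - 3*x - 2)·exp(-x) and exp(-x) > 0 for every x, so f'(x) = 0 ⇔ x^2 - 3*x - 2 = 0.
  x^2 - 3*x - 2 = 0 has no rational roots; quadratic formula: x = (3 ± √17)/2.
  ⇒ x = 3/2 - sqrt(17)/2 ≈ -0.5616, 3/2 + sqrt(17)/2 ≈ 3.5616

f''(x) = (-x^2 + 5*x - 1)*exp(-x)
Second-derivative test at each critical point:
  f''(-0.5616) = -7.2294 < 0 → local maximum
  f''(3.5616) = 0.1171 > 0 → local minimum

Critical points: x = 3/2 - sqrt(17)/2 ≈ -0.5616 (local maximum); x = 3/2 + sqrt(17)/2 ≈ 3.5616 (local minimum)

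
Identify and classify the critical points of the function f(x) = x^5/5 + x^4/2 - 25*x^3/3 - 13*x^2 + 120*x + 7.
f'(x) = x^4 + 2*x^3 - 25*x^2 - 26*x + 120

Solve f'(x) = 0:
  Factor: x^4 + 2*x^3 - 25*x^2 - 26*x + 120 = (x - 4)*(x - 2)*(x + 3)*(x + 5) = 0.
  ⇒ x = -5, -3, 2, 4

f''(x) = 4*x^3 + 6*x^2 - 50*x - 26
Second-derivative test at each critical point:
  f''(-5) = -126 < 0 → local maximum
  f''(-3) = 70 > 0 → local minimum
  f''(2) = -70 < 0 → local maximum
  f''(4) = 126 > 0 → local minimum

Critical points: x = -5 (local maximum); x = -3 (local minimum); x = 2 (local maximum); x = 4 (local minimum)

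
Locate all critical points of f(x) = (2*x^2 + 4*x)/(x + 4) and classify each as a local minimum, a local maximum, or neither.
f'(x) = 2*(x^2 + 8*x + 8)/(x^2 + 8*x + 16)

Solve f'(x) = 0:
  f'(x) = 2*(x^2 + 8*x + 8)/(x + 4)^2; the denominator is positive wherever f is defined, so f'(x) = 0 ⇔ 2*x^2 + 16*x + 16 = 0.
  Factor: 2*x^2 + 16*x + 16 = 2*(x^2 + 8*x + 8); x^2 + 8*x + 8 = 0 has no rational roots; quadratic formula: x = (-8 ± √32)/2.
  ⇒ x = -4 - 2*sqrt(2) ≈ -6.8284, -4 + 2*sqrt(2) ≈ -1.1716

f''(x) = 32/(x^3 + 12*x^2 + 48*x + 64)
Second-derivative test at each critical point:
  f''(-6.8284) = -1.4142 < 0 → local maximum
  f''(-1.1716) = 1.4142 > 0 → local minimum

Critical points: x = -4 - 2*sqrt(2) ≈ -6.8284 (local maximum); x = -4 + 2*sqrt(2) ≈ -1.1716 (local minimum)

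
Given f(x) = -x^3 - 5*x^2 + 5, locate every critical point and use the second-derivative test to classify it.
f'(x) = x*(-3*x - 10)

Solve f'(x) = 0:
  Factor: -3*x^2 - 10*x = -x*(3*x + 10) = 0.
  ⇒ x = -10/3, 0

f''(x) = -6*x - 10
Second-derivative test at each critical point:
  f''(-10/3) = 10 > 0 → local minimum
  f''(0) = -10 < 0 → local maximum

Critical points: x = -10/3 (local minimum); x = 0 (local maximum)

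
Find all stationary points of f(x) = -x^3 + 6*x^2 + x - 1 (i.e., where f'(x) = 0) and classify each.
f'(x) = -3*x^2 + 12*x + 1

Solve f'(x) = 0:
  3*x^2 - 12*x - 1 = 0 has no rational roots; quadratic formula: x = (12 ± √156)/6.
  ⇒ x = 2 - sqrt(39)/3 ≈ -0.0817, 2 + sqrt(39)/3 ≈ 4.0817

f''(x) = 12 - 6*x
Second-derivative test at each critical point:
  f''(-0.0817) = 12.4900 > 0 → local minimum
  f''(4.0817) = -12.4900 < 0 → local maximum

Critical points: x = 2 - sqrt(39)/3 ≈ -0.0817 (local minimum); x = 2 + sqrt(39)/3 ≈ 4.0817 (local maximum)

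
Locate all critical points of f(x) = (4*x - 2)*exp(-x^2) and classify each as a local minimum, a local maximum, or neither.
f'(x) = 4*(-x*(2*x - 1) + 1)*exp(-x^2)

Solve f'(x) = 0:
  f'(x) = (-8*x^2 + 4*x + 4)·exp(-x^2) and exp(-x^2) > 0 for every x, so f'(x) = 0 ⇔ -8*x^2 + 4*x + 4 = 0.
  Factor: -8*x^2 + 4*x + 4 = -4*(x - 1)*(2*x + 1) = 0.
  ⇒ x = -1/2, 1

f''(x) = 4*(2*x^2*(2*x - 1) - 6*x + 1)*exp(-x^2)
Second-derivative test at each critical point:
  f''(-1/2) = 9.3456 > 0 → local minimum
  f''(1) = -4.4146 < 0 → local maximum

Critical points: x = -1/2 (local minimum); x = 1 (local maximum)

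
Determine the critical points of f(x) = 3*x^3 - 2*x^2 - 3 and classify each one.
f'(x) = x*(9*x - 4)

Solve f'(x) = 0:
  Factor: 9*x^2 - 4*x = x*(9*x - 4) = 0.
  ⇒ x = 0, 4/9

f''(x) = 18*x - 4
Second-derivative test at each critical point:
  f''(0) = -4 < 0 → local maximum
  f''(4/9) = 4 > 0 → local minimum

Critical points: x = 0 (local maximum); x = 4/9 (local minimum)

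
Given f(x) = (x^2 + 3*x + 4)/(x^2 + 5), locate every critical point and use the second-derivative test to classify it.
f'(x) = (-3*x^2 + 2*x + 15)/(x^4 + 10*x^2 + 25)

Solve f'(x) = 0:
  f'(x) = -(3*x^2 - 2*x - 15)/(x^2 + 5)^2; the denominator is positive wherever f is defined, so f'(x) = 0 ⇔ -3*x^2 + 2*x + 15 = 0.
  3*x^2 - 2*x - 15 = 0 has no rational roots; quadratic formula: x = (2 ± √184)/6.
  ⇒ x = 1/3 - sqrt(46)/3 ≈ -1.9274, 1/3 + sqrt(46)/3 ≈ 2.5941

f''(x) = 2*(3*x^3 - 3*x^2 - 45*x + 5)/(x^6 + 15*x^4 + 75*x^2 + 125)
Second-derivative test at each critical point:
  f''(-1.9274) = 0.1786 > 0 → local minimum
  f''(2.5941) = -0.0986 < 0 → local maximum

Critical points: x = 1/3 - sqrt(46)/3 ≈ -1.9274 (local minimum); x = 1/3 + sqrt(46)/3 ≈ 2.5941 (local maximum)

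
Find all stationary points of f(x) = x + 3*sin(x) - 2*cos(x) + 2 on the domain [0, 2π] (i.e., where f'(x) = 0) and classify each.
f'(x) = 2*sin(x) + 3*cos(x) + 1

Solve f'(x) = 0 on [0, 2π]:
  f'(x) = 0 ⇔ 2*sin(x) + 3*cos(x) = -1. Write the left side as R·cos(x + φ) with R = √(3² + (-2)²) = sqrt(13), cos φ = 3*sqrt(13)/13, sin φ = -2*sqrt(13)/13; then cos(x + φ) = -sqrt(13)/13. Solve for x and keep the solutions lying in [0, 2π].
  ⇒ x = atan((-2 + 6*sqrt(3))/(-4*sqrt(3) - 3)) + pi ≈ 2.4398, atan((-6*sqrt(3) - 2)/(-3 + 4*sqrt(3))) + 2*pi ≈ 5.0194

f''(x) = -3*sin(x) + 2*cos(x)
Second-derivative test at each critical point:
  f''(2.4398) = -3.4641 < 0 → local maximum
  f''(5.0194) = 3.4641 > 0 → local minimum

Critical points: x = atan((-2 + 6*sqrt(3))/(-4*sqrt(3) - 3)) + pi ≈ 2.4398 (local maximum); x = atan((-6*sqrt(3) - 2)/(-3 + 4*sqrt(3))) + 2*pi ≈ 5.0194 (local minimum)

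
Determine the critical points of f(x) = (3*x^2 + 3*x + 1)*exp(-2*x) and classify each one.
f'(x) = (1 - 6*x^2)*exp(-2*x)

Solve f'(x) = 0:
  f'(x) = (1 - 6*x^2)·exp(-2*x) and exp(-2*x) > 0 for every x, so f'(x) = 0 ⇔ 1 - 6*x^2 = 0.
  6*x^2 - 1 = 0 has no rational roots; quadratic formula: x = (0 ± √24)/12.
  ⇒ x = -sqrt(6)/6 ≈ -0.4082, sqrt(6)/6 ≈ 0.4082

f''(x) = 2*(6*x^2 - 6*x - 1)*exp(-2*x)
Second-derivative test at each critical point:
  f''(-0.4082) = 11.0842 > 0 → local minimum
  f''(0.4082) = -2.1652 < 0 → local maximum

Critical points: x = -sqrt(6)/6 ≈ -0.4082 (local minimum); x = sqrt(6)/6 ≈ 0.4082 (local maximum)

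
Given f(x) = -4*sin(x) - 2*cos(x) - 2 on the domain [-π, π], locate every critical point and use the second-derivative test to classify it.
f'(x) = 2*sin(x) - 4*cos(x)

Solve f'(x) = 0 on [-π, π]:
  f'(x) = 0 ⇔ -4*cos(x) = -2*sin(x) ⇔ tan(x) = 2, i.e. x = arctan(2) + nπ; keep the solutions lying in [-π, π].
  ⇒ x = -pi + atan(2) ≈ -2.0344, atan(2) ≈ 1.1071

f''(x) = 4*sin(x) + 2*cos(x)
Second-derivative test at each critical point:
  f''(-2.0344) = -4.4721 < 0 → local maximum
  f''(1.1071) = 4.4721 > 0 → local minimum

Critical points: x = -pi + atan(2) ≈ -2.0344 (local maximum); x = atan(2) ≈ 1.1071 (local minimum)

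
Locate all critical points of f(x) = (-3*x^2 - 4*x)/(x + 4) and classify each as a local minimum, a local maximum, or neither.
f'(x) = (-3*x^2 - 24*x - 16)/(x^2 + 8*x + 16)

Solve f'(x) = 0:
  f'(x) = -(3*x^2 + 24*x + 16)/(x + 4)^2; the denominator is positive wherever f is defined, so f'(x) = 0 ⇔ -3*x^2 - 24*x - 16 = 0.
  3*x^2 + 24*x + 16 = 0 has no rational roots; quadratic formula: x = (-24 ± √384)/6.
  ⇒ x = -4 - 4*sqrt(6)/3 ≈ -7.2660, -4 + 4*sqrt(6)/3 ≈ -0.7340

f''(x) = -64/(x^3 + 12*x^2 + 48*x + 64)
Second-derivative test at each critical point:
  f''(-7.2660) = 1.8371 > 0 → local minimum
  f''(-0.7340) = -1.8371 < 0 → local maximum

Critical points: x = -4 - 4*sqrt(6)/3 ≈ -7.2660 (local minimum); x = -4 + 4*sqrt(6)/3 ≈ -0.7340 (local maximum)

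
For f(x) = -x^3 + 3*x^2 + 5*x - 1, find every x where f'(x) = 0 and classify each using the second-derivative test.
f'(x) = -3*x^2 + 6*x + 5

Solve f'(x) = 0:
  3*x^2 - 6*x - 5 = 0 has no rational roots; quadratic formula: x = (6 ± √96)/6.
  ⇒ x = 1 - 2*sqrt(6)/3 ≈ -0.6330, 1 + 2*sqrt(6)/3 ≈ 2.6330

f''(x) = 6 - 6*x
Second-derivative test at each critical point:
  f''(-0.6330) = 9.7980 > 0 → local minimum
  f''(2.6330) = -9.7980 < 0 → local maximum

Critical points: x = 1 - 2*sqrt(6)/3 ≈ -0.6330 (local minimum); x = 1 + 2*sqrt(6)/3 ≈ 2.6330 (local maximum)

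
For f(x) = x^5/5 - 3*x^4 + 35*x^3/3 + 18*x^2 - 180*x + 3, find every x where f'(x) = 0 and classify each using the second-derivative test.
f'(x) = x^4 - 12*x^3 + 35*x^2 + 36*x - 180

Solve f'(x) = 0:
  Factor: x^4 - 12*x^3 + 35*x^2 + 36*x - 180 = (x - 6)*(x - 5)*(x - 3)*(x + 2) = 0.
  ⇒ x = -2, 3, 5, 6

f''(x) = 4*x^3 - 36*x^2 + 70*x + 36
Second-derivative test at each critical point:
  f''(-2) = -280 < 0 → local maximum
  f''(3) = 30 > 0 → local minimum
  f''(5) = -14 < 0 → local maximum
  f''(6) = 24 > 0 → local minimum

Critical points: x = -2 (local maximum); x = 3 (local minimum); x = 5 (local maximum); x = 6 (local minimum)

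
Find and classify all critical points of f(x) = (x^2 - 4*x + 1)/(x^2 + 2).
f'(x) = 2*(2*x^2 + x - 4)/(x^4 + 4*x^2 + 4)

Solve f'(x) = 0:
  f'(x) = 2*(2*x^2 + x - 4)/(x^2 + 2)^2; the denominator is positive wherever f is defined, so f'(x) = 0 ⇔ 4*x^2 + 2*x - 8 = 0.
  Factor: 4*x^2 + 2*x - 8 = 2*(2*x^2 + x - 4); 2*x^2 + x - 4 = 0 has no rational roots; quadratic formula: x = (-1 ± √33)/4.
  ⇒ x = -sqrt(33)/4 - 1/4 ≈ -1.6861, -1/4 + sqrt(33)/4 ≈ 1.1861

f''(x) = 2*(-4*x^3 - 3*x^2 + 24*x + 2)/(x^6 + 6*x^4 + 12*x^2 + 8)
Second-derivative test at each critical point:
  f''(-1.6861) = -0.4898 < 0 → local maximum
  f''(1.1861) = 0.9898 > 0 → local minimum

Critical points: x = -sqrt(33)/4 - 1/4 ≈ -1.6861 (local maximum); x = -1/4 + sqrt(33)/4 ≈ 1.1861 (local minimum)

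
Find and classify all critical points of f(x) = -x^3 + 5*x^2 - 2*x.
f'(x) = -3*x^2 + 10*x - 2

Solve f'(x) = 0:
  3*x^2 - 10*x + 2 = 0 has no rational roots; quadratic formula: x = (10 ± √76)/6.
  ⇒ x = 5/3 - sqrt(19)/3 ≈ 0.2137, sqrt(19)/3 + 5/3 ≈ 3.1196

f''(x) = 10 - 6*x
Second-derivative test at each critical point:
  f''(0.2137) = 8.7178 > 0 → local minimum
  f''(3.1196) = -8.7178 < 0 → local maximum

Critical points: x = 5/3 - sqrt(19)/3 ≈ 0.2137 (local minimum); x = sqrt(19)/3 + 5/3 ≈ 3.1196 (local maximum)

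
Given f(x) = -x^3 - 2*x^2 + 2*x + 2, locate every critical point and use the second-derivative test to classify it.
f'(x) = -3*x^2 - 4*x + 2

Solve f'(x) = 0:
  3*x^2 + 4*x - 2 = 0 has no rational roots; quadratic formula: x = (-4 ± √40)/6.
  ⇒ x = -sqrt(10)/3 - 2/3 ≈ -1.7208, -2/3 + sqrt(10)/3 ≈ 0.3874

f''(x) = -6*x - 4
Second-derivative test at each critical point:
  f''(-1.7208) = 6.3246 > 0 → local minimum
  f''(0.3874) = -6.3246 < 0 → local maximum

Critical points: x = -sqrt(10)/3 - 2/3 ≈ -1.7208 (local minimum); x = -2/3 + sqrt(10)/3 ≈ 0.3874 (local maximum)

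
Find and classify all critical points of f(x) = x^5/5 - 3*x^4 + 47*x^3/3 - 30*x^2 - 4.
f'(x) = x*(x^3 - 12*x^2 + 47*x - 60)

Solve f'(x) = 0:
  Factor: x^4 - 12*x^3 + 47*x^2 - 60*x = x*(x - 5)*(x - 4)*(x - 3) = 0.
  ⇒ x = 0, 3, 4, 5

f''(x) = 4*x^3 - 36*x^2 + 94*x - 60
Second-derivative test at each critical point:
  f''(0) = -60 < 0 → local maximum
  f''(3) = 6 > 0 → local minimum
  f''(4) = -4 < 0 → local maximum
  f''(5) = 10 > 0 → local minimum

Critical points: x = 0 (local maximum); x = 3 (local minimum); x = 4 (local maximum); x = 5 (local minimum)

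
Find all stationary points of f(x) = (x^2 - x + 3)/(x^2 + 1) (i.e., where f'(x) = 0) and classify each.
f'(x) = (x^2 - 4*x - 1)/(x^4 + 2*x^2 + 1)

Solve f'(x) = 0:
  f'(x) = (x^2 - 4*x - 1)/(x^2 + 1)^2; the denominator is positive wherever f is defined, so f'(x) = 0 ⇔ x^2 - 4*x - 1 = 0.
  x^2 - 4*x - 1 = 0 has no rational roots; quadratic formula: x = (4 ± √20)/2.
  ⇒ x = 2 - sqrt(5) ≈ -0.2361, 2 + sqrt(5) ≈ 4.2361

f''(x) = 2*(-x^3 + 6*x^2 + 3*x - 2)/(x^6 + 3*x^4 + 3*x^2 + 1)
Second-derivative test at each critical point:
  f''(-0.2361) = -4.0125 < 0 → local maximum
  f''(4.2361) = 0.0125 > 0 → local minimum

Critical points: x = 2 - sqrt(5) ≈ -0.2361 (local maximum); x = 2 + sqrt(5) ≈ 4.2361 (local minimum)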